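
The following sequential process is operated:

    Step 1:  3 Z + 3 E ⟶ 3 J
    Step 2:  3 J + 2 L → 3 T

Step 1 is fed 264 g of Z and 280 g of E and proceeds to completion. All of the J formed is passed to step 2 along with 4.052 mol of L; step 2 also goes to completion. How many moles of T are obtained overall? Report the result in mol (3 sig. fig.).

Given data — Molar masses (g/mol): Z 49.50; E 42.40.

Step 1:
n(Z) = 264.0 / 49.50 = 5.333 mol
n(E) = 280.0 / 42.40 = 6.604 mol
n/ν for Z = 5.333/3 = 1.778
n/ν for E = 6.604/3 = 2.201
Smallest n/ν is Z → limiting reagent.
n(J) produced = (3/3) × 5.333 = 5.333 mol
Step 2:
n(J) available = 5.333 mol
n(L) = 4.052 mol
n/ν for J = 5.333/3 = 1.778
n/ν for L = 4.052/2 = 2.026
Smallest n/ν is J → limiting reagent.
n(T) = (3/3) × 5.333 = 5.333 mol

5.33 mol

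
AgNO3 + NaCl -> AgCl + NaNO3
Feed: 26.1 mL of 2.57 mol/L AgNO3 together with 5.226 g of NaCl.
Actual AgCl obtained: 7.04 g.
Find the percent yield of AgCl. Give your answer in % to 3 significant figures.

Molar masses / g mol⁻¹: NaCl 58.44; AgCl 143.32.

n(AgNO3) = 2.57 × 26.10/1000 = 0.06708 mol
n(NaCl) = 5.226 / 58.44 = 0.08943 mol
n/ν → AgNO3: 0.06708, NaCl: 0.08943; AgNO3 is limiting.
theoretical n(AgCl) = (1/1) × 0.06708 = 0.06708 mol → 9.614 g
% yield = 7.04 / 9.614 × 100 = 73.23 %

73.2 %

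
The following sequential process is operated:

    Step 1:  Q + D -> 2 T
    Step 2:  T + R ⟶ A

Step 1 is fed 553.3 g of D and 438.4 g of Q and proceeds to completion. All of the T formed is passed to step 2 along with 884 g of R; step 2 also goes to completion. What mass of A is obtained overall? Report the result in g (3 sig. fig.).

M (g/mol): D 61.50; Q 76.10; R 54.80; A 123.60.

1420 g

Step 1:
n(D) = 553.3 / 61.50 = 8.997 mol
n(Q) = 438.4 / 76.10 = 5.761 mol
n/ν for D = 8.997/1 = 8.997
n/ν for Q = 5.761/1 = 5.761
Smallest n/ν is Q → limiting reagent.
n(T) produced = (2/1) × 5.761 = 11.52 mol
Step 2:
n(T) available = 11.52 mol
n(R) = 884.0 / 54.80 = 16.13 mol
n/ν for T = 11.52/1 = 11.52
n/ν for R = 16.13/1 = 16.13
Smallest n/ν is T → limiting reagent.
n(A) = (1/1) × 11.52 = 11.52 mol
mass = 11.52 × 123.60 = 1424 g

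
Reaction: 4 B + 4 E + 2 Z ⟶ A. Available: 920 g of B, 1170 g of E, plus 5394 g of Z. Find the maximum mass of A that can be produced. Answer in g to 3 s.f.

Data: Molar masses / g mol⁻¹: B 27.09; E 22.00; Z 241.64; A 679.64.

5770 g

n(B) = 920.0 / 27.09 = 33.96 mol
n(E) = 1170 / 22.00 = 53.18 mol
n(Z) = 5394 / 241.64 = 22.32 mol
n/ν → B: 8.490, E: 13.30, Z: 11.16; B is limiting.
n(A) = (1/4) × 33.96 = 8.490 mol
mass = 8.490 × 679.64 = 5770 g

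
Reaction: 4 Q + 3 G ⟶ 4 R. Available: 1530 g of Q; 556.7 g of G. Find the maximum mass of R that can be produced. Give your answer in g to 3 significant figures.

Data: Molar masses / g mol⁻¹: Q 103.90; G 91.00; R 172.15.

1400 g

n(Q) = 1530 / 103.90 = 14.73 mol
n(G) = 556.7 / 91.00 = 6.118 mol
n/ν for Q = 14.73/4 = 3.683
n/ν for G = 6.118/3 = 2.039
Smallest n/ν is G → limiting reagent.
n(R) = (4/3) × 6.118 = 8.157 mol
mass = 8.157 × 172.15 = 1404 g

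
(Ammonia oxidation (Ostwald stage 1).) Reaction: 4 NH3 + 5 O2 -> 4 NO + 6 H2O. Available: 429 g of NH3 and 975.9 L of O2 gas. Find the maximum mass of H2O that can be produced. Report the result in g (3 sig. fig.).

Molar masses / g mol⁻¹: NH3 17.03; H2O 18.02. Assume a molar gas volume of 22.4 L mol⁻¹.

n(NH3) = 429.0 / 17.03 = 25.19 mol
n(O2) = 975.9 / 22.4 = 43.57 mol
n/ν for NH3 = 25.19/4 = 6.298
n/ν for O2 = 43.57/5 = 8.714
Smallest n/ν is NH3 → limiting reagent.
n(H2O) = (6/4) × 25.19 = 37.79 mol
mass = 37.79 × 18.02 = 681.0 g

681 g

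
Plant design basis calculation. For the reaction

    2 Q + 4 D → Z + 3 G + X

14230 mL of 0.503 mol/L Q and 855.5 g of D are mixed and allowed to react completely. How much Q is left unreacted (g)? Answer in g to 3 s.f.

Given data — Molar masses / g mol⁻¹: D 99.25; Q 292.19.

n(Q) = 0.503 × 14230/1000 = 7.158 mol
n(D) = 855.5 / 99.25 = 8.620 mol
n/ν for Q = 7.158/2 = 3.579
n/ν for D = 8.620/4 = 2.155
Smallest n/ν is D → limiting reagent.
Q consumed = (2/4) × 8.620 = 4.310 mol
Q remaining = 7.158 − 4.310 = 2.848 mol
mass = 2.848 × 292.19 = 832.2 g

832 g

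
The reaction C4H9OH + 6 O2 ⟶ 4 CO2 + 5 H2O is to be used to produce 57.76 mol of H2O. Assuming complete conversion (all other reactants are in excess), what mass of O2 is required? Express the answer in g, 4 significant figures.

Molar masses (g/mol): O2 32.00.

n(H2O) = 57.76 mol
n(O2) = (6/5) × 57.76 = 69.31 mol
mass = 69.31 × 32.00 = 2218 g

2218 g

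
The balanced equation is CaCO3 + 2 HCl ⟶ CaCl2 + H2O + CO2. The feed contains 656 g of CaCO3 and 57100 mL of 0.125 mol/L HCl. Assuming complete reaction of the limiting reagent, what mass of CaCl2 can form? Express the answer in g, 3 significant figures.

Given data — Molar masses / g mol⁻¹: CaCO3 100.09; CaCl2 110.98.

n(CaCO3) = 656.0 / 100.09 = 6.554 mol
n(HCl) = 0.125 × 57100/1000 = 7.138 mol
n/ν → CaCO3: 6.554, HCl: 3.569; HCl is limiting.
n(CaCl2) = (1/2) × 7.138 = 3.569 mol
mass = 3.569 × 110.98 = 396.1 g

396 g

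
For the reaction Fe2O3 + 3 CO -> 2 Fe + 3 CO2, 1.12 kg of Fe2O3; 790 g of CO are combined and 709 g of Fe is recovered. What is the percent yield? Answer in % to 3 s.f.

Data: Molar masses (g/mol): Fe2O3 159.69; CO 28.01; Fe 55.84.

n(Fe2O3) = 1.120×1000 / 159.69 = 7.014 mol
n(CO) = 790.0 / 28.01 = 28.20 mol
n/ν for Fe2O3 = 7.014/1 = 7.014
n/ν for CO = 28.20/3 = 9.400
Smallest n/ν is Fe2O3 → limiting reagent.
theoretical n(Fe) = (2/1) × 7.014 = 14.03 mol → 783.4 g
% yield = 709 / 783.4 × 100 = 90.50 %

90.5 %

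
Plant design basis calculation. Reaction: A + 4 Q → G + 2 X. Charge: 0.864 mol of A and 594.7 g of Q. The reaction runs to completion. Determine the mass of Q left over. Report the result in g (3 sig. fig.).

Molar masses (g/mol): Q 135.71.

126 g

n(A) = 0.8640 mol
n(Q) = 594.7 / 135.71 = 4.382 mol
n/ν for A = 0.8640/1 = 0.8640
n/ν for Q = 4.382/4 = 1.096
Smallest n/ν is A → limiting reagent.
Q consumed = (4/1) × 0.8640 = 3.456 mol
Q remaining = 4.382 − 3.456 = 0.9260 mol
mass = 0.9260 × 135.71 = 125.7 g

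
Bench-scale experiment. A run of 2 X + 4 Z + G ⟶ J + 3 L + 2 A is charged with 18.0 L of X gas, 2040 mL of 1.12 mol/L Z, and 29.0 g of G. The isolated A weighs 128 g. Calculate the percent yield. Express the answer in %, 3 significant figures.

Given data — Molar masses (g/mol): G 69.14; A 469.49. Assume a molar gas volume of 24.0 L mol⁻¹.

36.4 %

n(X) = 18.00 / 24.0 = 0.7500 mol
n(Z) = 1.12 × 2040/1000 = 2.285 mol
n(G) = 29.00 / 69.14 = 0.4194 mol
n/ν for X = 0.7500/2 = 0.3750
n/ν for Z = 2.285/4 = 0.5713
n/ν for G = 0.4194/1 = 0.4194
Smallest n/ν is X → limiting reagent.
theoretical n(A) = (2/2) × 0.7500 = 0.7500 mol → 352.1 g
% yield = 128 / 352.1 × 100 = 36.35 %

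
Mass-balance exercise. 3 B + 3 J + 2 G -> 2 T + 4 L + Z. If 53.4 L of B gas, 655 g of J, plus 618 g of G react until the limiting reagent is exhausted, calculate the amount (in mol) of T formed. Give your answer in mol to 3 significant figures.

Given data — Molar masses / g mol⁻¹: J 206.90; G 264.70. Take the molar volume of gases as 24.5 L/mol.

n(B) = 53.40 / 24.5 = 2.180 mol
n(J) = 655.0 / 206.90 = 3.166 mol
n(G) = 618.0 / 264.70 = 2.335 mol
n/ν for B = 2.180/3 = 0.7267
n/ν for J = 3.166/3 = 1.055
n/ν for G = 2.335/2 = 1.168
Smallest n/ν is B → limiting reagent.
n(T) = (2/3) × 2.180 = 1.453 mol

1.45 mol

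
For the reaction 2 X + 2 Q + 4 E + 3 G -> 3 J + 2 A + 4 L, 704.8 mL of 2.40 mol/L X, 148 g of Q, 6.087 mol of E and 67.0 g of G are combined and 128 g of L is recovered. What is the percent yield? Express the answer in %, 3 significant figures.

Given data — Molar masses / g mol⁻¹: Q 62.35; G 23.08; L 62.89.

60.2 %

n(X) = 2.40 × 704.8/1000 = 1.692 mol
n(Q) = 148.0 / 62.35 = 2.374 mol
n(E) = 6.087 mol
n(G) = 67.00 / 23.08 = 2.903 mol
n/ν for X = 1.692/2 = 0.8460
n/ν for Q = 2.374/2 = 1.187
n/ν for E = 6.087/4 = 1.522
n/ν for G = 2.903/3 = 0.9677
Smallest n/ν is X → limiting reagent.
theoretical n(L) = (4/2) × 1.692 = 3.384 mol → 212.8 g
% yield = 128 / 212.8 × 100 = 60.15 %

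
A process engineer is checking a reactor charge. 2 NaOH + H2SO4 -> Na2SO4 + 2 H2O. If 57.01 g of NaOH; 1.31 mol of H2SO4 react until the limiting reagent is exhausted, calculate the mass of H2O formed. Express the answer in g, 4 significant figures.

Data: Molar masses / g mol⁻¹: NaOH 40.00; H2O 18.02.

n(NaOH) = 57.01 / 40.00 = 1.425 mol
n(H2SO4) = 1.310 mol
n/ν for NaOH = 1.425/2 = 0.7125
n/ν for H2SO4 = 1.310/1 = 1.310
Smallest n/ν is NaOH → limiting reagent.
n(H2O) = (2/2) × 1.425 = 1.425 mol
mass = 1.425 × 18.02 = 25.68 g

25.68 g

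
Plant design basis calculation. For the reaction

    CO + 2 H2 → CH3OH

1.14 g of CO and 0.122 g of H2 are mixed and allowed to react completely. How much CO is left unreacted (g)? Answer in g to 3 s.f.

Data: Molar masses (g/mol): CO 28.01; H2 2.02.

0.294 g

n(CO) = 1.140 / 28.01 = 0.04070 mol
n(H2) = 0.1220 / 2.02 = 0.06040 mol
n/ν for CO = 0.04070/1 = 0.04070
n/ν for H2 = 0.06040/2 = 0.03020
Smallest n/ν is H2 → limiting reagent.
CO consumed = (1/2) × 0.06040 = 0.03020 mol
CO remaining = 0.04070 − 0.03020 = 0.01050 mol
mass = 0.01050 × 28.01 = 0.2941 g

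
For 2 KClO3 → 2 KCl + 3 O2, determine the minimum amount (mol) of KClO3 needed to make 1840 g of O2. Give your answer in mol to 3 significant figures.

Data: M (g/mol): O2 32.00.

n(O2) = 1840 / 32.00 = 57.50 mol
n(KClO3) = (2/3) × 57.50 = 38.33 mol

38.3 mol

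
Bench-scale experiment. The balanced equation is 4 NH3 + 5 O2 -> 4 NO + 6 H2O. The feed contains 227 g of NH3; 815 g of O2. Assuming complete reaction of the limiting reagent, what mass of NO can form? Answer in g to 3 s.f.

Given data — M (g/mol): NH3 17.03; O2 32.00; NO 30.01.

n(NH3) = 227.0 / 17.03 = 13.33 mol
n(O2) = 815.0 / 32.00 = 25.47 mol
n/ν → NH3: 3.333, O2: 5.094; NH3 is limiting.
n(NO) = (4/4) × 13.33 = 13.33 mol
mass = 13.33 × 30.01 = 400.0 g

400 g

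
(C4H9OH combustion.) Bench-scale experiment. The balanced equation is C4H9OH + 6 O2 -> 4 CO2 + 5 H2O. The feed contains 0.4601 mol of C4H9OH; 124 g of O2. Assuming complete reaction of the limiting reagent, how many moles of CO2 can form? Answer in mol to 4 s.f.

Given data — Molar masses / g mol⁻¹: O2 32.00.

n(C4H9OH) = 0.4601 mol
n(O2) = 124.0 / 32.00 = 3.875 mol
n/ν → C4H9OH: 0.4601, O2: 0.6458; C4H9OH is limiting.
n(CO2) = (4/1) × 0.4601 = 1.840 mol

1.840 mol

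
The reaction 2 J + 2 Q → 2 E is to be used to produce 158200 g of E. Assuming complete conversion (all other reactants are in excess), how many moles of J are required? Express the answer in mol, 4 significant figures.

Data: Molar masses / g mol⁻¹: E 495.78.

n(E) = 158200 / 495.78 = 319.1 mol
n(J) = (2/2) × 319.1 = 319.1 mol

319.1 mol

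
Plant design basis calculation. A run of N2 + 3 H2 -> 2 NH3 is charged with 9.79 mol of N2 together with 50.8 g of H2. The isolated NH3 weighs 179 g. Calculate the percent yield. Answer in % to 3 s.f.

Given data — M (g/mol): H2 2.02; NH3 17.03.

62.7 %

n(N2) = 9.790 mol
n(H2) = 50.80 / 2.02 = 25.15 mol
n/ν for N2 = 9.790/1 = 9.790
n/ν for H2 = 25.15/3 = 8.383
Smallest n/ν is H2 → limiting reagent.
theoretical n(NH3) = (2/3) × 25.15 = 16.77 mol → 285.6 g
% yield = 179 / 285.6 × 100 = 62.68 %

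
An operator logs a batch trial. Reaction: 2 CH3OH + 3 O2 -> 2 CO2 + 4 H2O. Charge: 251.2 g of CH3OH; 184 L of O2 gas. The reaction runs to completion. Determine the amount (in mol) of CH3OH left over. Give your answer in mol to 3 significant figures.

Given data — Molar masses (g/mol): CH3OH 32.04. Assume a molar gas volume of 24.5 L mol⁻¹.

2.83 mol

n(CH3OH) = 251.2 / 32.04 = 7.840 mol
n(O2) = 184.0 / 24.5 = 7.510 mol
n/ν for CH3OH = 7.840/2 = 3.920
n/ν for O2 = 7.510/3 = 2.503
Smallest n/ν is O2 → limiting reagent.
CH3OH consumed = (2/3) × 7.510 = 5.007 mol
CH3OH remaining = 7.840 − 5.007 = 2.833 mol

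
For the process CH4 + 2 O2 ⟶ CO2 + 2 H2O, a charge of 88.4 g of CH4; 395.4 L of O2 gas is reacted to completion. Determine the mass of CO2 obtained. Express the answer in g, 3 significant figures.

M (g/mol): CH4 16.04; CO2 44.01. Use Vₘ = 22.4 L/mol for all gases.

n(CH4) = 88.40 / 16.04 = 5.511 mol
n(O2) = 395.4 / 22.4 = 17.65 mol
n/ν for CH4 = 5.511/1 = 5.511
n/ν for O2 = 17.65/2 = 8.825
Smallest n/ν is CH4 → limiting reagent.
n(CO2) = (1/1) × 5.511 = 5.511 mol
mass = 5.511 × 44.01 = 242.5 g

243 g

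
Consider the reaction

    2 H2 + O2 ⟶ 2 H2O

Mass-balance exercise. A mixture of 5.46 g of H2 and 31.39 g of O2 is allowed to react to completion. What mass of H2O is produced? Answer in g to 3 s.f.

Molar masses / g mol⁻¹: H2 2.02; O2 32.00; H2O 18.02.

n(H2) = 5.460 / 2.02 = 2.703 mol
n(O2) = 31.39 / 32.00 = 0.9809 mol
n/ν for H2 = 2.703/2 = 1.352
n/ν for O2 = 0.9809/1 = 0.9809
Smallest n/ν is O2 → limiting reagent.
n(H2O) = (2/1) × 0.9809 = 1.962 mol
mass = 1.962 × 18.02 = 35.36 g

35.4 g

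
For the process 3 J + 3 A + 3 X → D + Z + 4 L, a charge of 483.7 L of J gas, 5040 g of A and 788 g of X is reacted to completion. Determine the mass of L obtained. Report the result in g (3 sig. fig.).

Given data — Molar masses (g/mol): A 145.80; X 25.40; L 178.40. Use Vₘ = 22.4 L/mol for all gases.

n(J) = 483.7 / 22.4 = 21.59 mol
n(A) = 5040 / 145.80 = 34.57 mol
n(X) = 788.0 / 25.40 = 31.02 mol
n/ν → J: 7.197, A: 11.52, X: 10.34; J is limiting.
n(L) = (4/3) × 21.59 = 28.79 mol
mass = 28.79 × 178.40 = 5136 g

5140 g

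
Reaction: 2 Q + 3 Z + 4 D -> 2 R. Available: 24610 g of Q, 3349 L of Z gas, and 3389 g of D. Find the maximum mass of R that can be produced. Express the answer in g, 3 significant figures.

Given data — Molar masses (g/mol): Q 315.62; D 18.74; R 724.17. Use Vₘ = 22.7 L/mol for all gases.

56500 g

n(Q) = 24610 / 315.62 = 77.97 mol
n(Z) = 3349 / 22.7 = 147.5 mol
n(D) = 3389 / 18.74 = 180.8 mol
n/ν → Q: 38.99, Z: 49.17, D: 45.20; Q is limiting.
n(R) = (2/2) × 77.97 = 77.97 mol
mass = 77.97 × 724.17 = 56460 g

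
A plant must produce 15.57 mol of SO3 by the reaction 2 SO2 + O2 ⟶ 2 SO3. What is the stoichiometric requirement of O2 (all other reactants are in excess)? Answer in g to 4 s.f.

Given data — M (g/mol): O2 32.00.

249.1 g

n(SO3) = 15.57 mol
n(O2) = (1/2) × 15.57 = 7.785 mol
mass = 7.785 × 32.00 = 249.1 g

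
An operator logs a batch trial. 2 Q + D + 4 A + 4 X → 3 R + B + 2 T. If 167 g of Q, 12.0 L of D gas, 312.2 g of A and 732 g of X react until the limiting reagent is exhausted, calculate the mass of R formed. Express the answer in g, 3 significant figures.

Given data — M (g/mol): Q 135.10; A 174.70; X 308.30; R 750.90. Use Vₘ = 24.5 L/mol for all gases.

1010 g

n(Q) = 167.0 / 135.10 = 1.236 mol
n(D) = 12.00 / 24.5 = 0.4898 mol
n(A) = 312.2 / 174.70 = 1.787 mol
n(X) = 732.0 / 308.30 = 2.374 mol
n/ν for Q = 1.236/2 = 0.6180
n/ν for D = 0.4898/1 = 0.4898
n/ν for A = 1.787/4 = 0.4468
n/ν for X = 2.374/4 = 0.5935
Smallest n/ν is A → limiting reagent.
n(R) = (3/4) × 1.787 = 1.340 mol
mass = 1.340 × 750.90 = 1006 g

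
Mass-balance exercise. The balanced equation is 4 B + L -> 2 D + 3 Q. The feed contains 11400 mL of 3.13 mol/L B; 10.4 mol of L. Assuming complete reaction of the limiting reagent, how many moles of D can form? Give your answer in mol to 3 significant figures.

17.8 mol

n(B) = 3.13 × 11400/1000 = 35.68 mol
n(L) = 10.40 mol
n/ν for B = 35.68/4 = 8.920
n/ν for L = 10.40/1 = 10.40
Smallest n/ν is B → limiting reagent.
n(D) = (2/4) × 35.68 = 17.84 mol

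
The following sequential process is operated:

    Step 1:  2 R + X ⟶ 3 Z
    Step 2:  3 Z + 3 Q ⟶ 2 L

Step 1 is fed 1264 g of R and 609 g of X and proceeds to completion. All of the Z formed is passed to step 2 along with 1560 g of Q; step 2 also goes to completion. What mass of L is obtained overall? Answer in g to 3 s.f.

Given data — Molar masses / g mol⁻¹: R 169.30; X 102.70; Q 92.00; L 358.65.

2680 g

Step 1:
n(R) = 1264 / 169.30 = 7.466 mol
n(X) = 609.0 / 102.70 = 5.930 mol
n/ν for R = 7.466/2 = 3.733
n/ν for X = 5.930/1 = 5.930
Smallest n/ν is R → limiting reagent.
n(Z) produced = (3/2) × 7.466 = 11.20 mol
Step 2:
n(Z) available = 11.20 mol
n(Q) = 1560 / 92.00 = 16.96 mol
n/ν for Z = 11.20/3 = 3.733
n/ν for Q = 16.96/3 = 5.653
Smallest n/ν is Z → limiting reagent.
n(L) = (2/3) × 11.20 = 7.467 mol
mass = 7.467 × 358.65 = 2678 g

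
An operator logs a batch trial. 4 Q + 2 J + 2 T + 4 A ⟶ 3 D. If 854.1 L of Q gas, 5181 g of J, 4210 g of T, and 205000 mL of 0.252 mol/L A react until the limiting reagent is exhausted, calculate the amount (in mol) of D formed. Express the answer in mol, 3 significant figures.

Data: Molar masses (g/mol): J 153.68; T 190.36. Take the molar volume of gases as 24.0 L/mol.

n(Q) = 854.1 / 24.0 = 35.59 mol
n(J) = 5181 / 153.68 = 33.71 mol
n(T) = 4210 / 190.36 = 22.12 mol
n(A) = 0.252 × 205000/1000 = 51.66 mol
n/ν → Q: 8.898, J: 16.86, T: 11.06, A: 12.92; Q is limiting.
n(D) = (3/4) × 35.59 = 26.69 mol

26.7 mol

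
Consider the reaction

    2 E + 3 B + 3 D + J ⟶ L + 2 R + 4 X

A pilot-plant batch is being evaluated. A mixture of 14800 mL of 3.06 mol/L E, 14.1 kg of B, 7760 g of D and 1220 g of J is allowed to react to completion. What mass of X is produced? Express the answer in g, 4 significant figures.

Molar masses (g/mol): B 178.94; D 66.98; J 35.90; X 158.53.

14360 g

n(E) = 3.06 × 14800/1000 = 45.29 mol
n(B) = 14.10×1000 / 178.94 = 78.80 mol
n(D) = 7760 / 66.98 = 115.9 mol
n(J) = 1220 / 35.90 = 33.98 mol
n/ν for E = 45.29/2 = 22.65
n/ν for B = 78.80/3 = 26.27
n/ν for D = 115.9/3 = 38.63
n/ν for J = 33.98/1 = 33.98
Smallest n/ν is E → limiting reagent.
n(X) = (4/2) × 45.29 = 90.58 mol
mass = 90.58 × 158.53 = 14360 g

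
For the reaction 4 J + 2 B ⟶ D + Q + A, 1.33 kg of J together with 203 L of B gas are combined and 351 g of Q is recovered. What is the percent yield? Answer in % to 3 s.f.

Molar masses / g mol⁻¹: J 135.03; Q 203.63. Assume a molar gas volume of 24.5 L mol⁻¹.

n(J) = 1.330×1000 / 135.03 = 9.850 mol
n(B) = 203.0 / 24.5 = 8.286 mol
n/ν for J = 9.850/4 = 2.463
n/ν for B = 8.286/2 = 4.143
Smallest n/ν is J → limiting reagent.
theoretical n(Q) = (1/4) × 9.850 = 2.463 mol → 501.5 g
% yield = 351 / 501.5 × 100 = 69.99 %

70.0 %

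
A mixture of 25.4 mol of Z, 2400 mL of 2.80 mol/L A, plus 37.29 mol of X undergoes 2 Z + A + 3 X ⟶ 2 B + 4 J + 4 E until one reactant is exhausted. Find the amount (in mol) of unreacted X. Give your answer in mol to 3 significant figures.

17.1 mol

n(Z) = 25.40 mol
n(A) = 2.80 × 2400/1000 = 6.720 mol
n(X) = 37.29 mol
n/ν for Z = 25.40/2 = 12.70
n/ν for A = 6.720/1 = 6.720
n/ν for X = 37.29/3 = 12.43
Smallest n/ν is A → limiting reagent.
X consumed = (3/1) × 6.720 = 20.16 mol
X remaining = 37.29 − 20.16 = 17.13 mol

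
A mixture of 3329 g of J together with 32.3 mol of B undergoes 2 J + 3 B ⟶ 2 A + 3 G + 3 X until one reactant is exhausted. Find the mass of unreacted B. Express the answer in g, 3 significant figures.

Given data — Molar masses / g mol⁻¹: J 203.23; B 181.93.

n(J) = 3329 / 203.23 = 16.38 mol
n(B) = 32.30 mol
n/ν for J = 16.38/2 = 8.190
n/ν for B = 32.30/3 = 10.77
Smallest n/ν is J → limiting reagent.
B consumed = (3/2) × 16.38 = 24.57 mol
B remaining = 32.30 − 24.57 = 7.730 mol
mass = 7.730 × 181.93 = 1406 g

1410 g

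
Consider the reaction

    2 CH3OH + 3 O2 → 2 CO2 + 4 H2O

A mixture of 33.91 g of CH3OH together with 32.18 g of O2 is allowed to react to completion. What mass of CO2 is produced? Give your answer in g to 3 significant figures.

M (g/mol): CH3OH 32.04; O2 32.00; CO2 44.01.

n(CH3OH) = 33.91 / 32.04 = 1.058 mol
n(O2) = 32.18 / 32.00 = 1.006 mol
n/ν for CH3OH = 1.058/2 = 0.5290
n/ν for O2 = 1.006/3 = 0.3353
Smallest n/ν is O2 → limiting reagent.
n(CO2) = (2/3) × 1.006 = 0.6707 mol
mass = 0.6707 × 44.01 = 29.52 g

29.5 g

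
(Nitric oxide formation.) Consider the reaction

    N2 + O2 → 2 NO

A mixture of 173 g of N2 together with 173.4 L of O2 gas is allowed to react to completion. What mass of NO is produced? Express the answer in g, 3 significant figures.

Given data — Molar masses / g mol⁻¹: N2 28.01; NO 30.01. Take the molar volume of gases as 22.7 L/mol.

n(N2) = 173.0 / 28.01 = 6.176 mol
n(O2) = 173.4 / 22.7 = 7.639 mol
n/ν → N2: 6.176, O2: 7.639; N2 is limiting.
n(NO) = (2/1) × 6.176 = 12.35 mol
mass = 12.35 × 30.01 = 370.6 g

371 g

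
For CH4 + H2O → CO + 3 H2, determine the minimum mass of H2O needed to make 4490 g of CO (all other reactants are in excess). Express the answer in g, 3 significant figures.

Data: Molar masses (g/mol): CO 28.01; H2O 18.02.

2890 g

n(CO) = 4490 / 28.01 = 160.3 mol
n(H2O) = (1/1) × 160.3 = 160.3 mol
mass = 160.3 × 18.02 = 2889 g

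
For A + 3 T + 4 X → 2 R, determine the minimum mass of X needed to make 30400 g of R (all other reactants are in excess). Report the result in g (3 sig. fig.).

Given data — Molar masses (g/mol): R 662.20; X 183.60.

16900 g

n(R) = 30400 / 662.20 = 45.91 mol
n(X) = (4/2) × 45.91 = 91.82 mol
mass = 91.82 × 183.60 = 16860 g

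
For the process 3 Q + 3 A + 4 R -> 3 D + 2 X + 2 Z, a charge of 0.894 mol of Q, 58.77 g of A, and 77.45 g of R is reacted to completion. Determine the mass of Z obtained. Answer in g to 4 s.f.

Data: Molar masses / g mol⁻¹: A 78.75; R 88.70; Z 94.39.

n(Q) = 0.8940 mol
n(A) = 58.77 / 78.75 = 0.7463 mol
n(R) = 77.45 / 88.70 = 0.8732 mol
n/ν → Q: 0.2980, A: 0.2488, R: 0.2183; R is limiting.
n(Z) = (2/4) × 0.8732 = 0.4366 mol
mass = 0.4366 × 94.39 = 41.21 g

41.21 g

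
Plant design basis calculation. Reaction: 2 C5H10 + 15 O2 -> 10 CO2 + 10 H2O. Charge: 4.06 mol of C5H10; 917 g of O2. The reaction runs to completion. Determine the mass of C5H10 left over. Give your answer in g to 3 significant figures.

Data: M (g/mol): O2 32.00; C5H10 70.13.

n(C5H10) = 4.060 mol
n(O2) = 917.0 / 32.00 = 28.66 mol
n/ν → C5H10: 2.030, O2: 1.911; O2 is limiting.
C5H10 consumed = (2/15) × 28.66 = 3.821 mol
C5H10 remaining = 4.060 − 3.821 = 0.2390 mol
mass = 0.2390 × 70.13 = 16.76 g

16.8 g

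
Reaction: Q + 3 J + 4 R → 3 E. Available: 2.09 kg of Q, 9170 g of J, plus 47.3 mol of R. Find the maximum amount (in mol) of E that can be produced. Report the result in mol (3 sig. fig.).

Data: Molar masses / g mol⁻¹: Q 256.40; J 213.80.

n(Q) = 2.090×1000 / 256.40 = 8.151 mol
n(J) = 9170 / 213.80 = 42.89 mol
n(R) = 47.30 mol
n/ν for Q = 8.151/1 = 8.151
n/ν for J = 42.89/3 = 14.30
n/ν for R = 47.30/4 = 11.83
Smallest n/ν is Q → limiting reagent.
n(E) = (3/1) × 8.151 = 24.45 mol

24.5 mol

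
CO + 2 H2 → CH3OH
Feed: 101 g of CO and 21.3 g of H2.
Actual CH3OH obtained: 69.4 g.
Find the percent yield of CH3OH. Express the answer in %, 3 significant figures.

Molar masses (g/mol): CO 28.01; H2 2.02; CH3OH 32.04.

60.1 %

n(CO) = 101.0 / 28.01 = 3.606 mol
n(H2) = 21.30 / 2.02 = 10.54 mol
n/ν for CO = 3.606/1 = 3.606
n/ν for H2 = 10.54/2 = 5.270
Smallest n/ν is CO → limiting reagent.
theoretical n(CH3OH) = (1/1) × 3.606 = 3.606 mol → 115.5 g
% yield = 69.4 / 115.5 × 100 = 60.09 %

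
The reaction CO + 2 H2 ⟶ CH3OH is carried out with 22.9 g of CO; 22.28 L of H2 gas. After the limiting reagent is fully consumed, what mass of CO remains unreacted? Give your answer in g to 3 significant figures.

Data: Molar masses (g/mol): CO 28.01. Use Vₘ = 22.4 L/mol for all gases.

8.97 g

n(CO) = 22.90 / 28.01 = 0.8176 mol
n(H2) = 22.28 / 22.4 = 0.9946 mol
n/ν for CO = 0.8176/1 = 0.8176
n/ν for H2 = 0.9946/2 = 0.4973
Smallest n/ν is H2 → limiting reagent.
CO consumed = (1/2) × 0.9946 = 0.4973 mol
CO remaining = 0.8176 − 0.4973 = 0.3203 mol
mass = 0.3203 × 28.01 = 8.972 g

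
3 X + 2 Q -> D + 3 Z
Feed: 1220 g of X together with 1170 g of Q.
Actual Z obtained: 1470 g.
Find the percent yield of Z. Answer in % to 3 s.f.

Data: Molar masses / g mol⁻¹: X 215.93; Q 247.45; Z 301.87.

n(X) = 1220 / 215.93 = 5.650 mol
n(Q) = 1170 / 247.45 = 4.728 mol
n/ν for X = 5.650/3 = 1.883
n/ν for Q = 4.728/2 = 2.364
Smallest n/ν is X → limiting reagent.
theoretical n(Z) = (3/3) × 5.650 = 5.650 mol → 1706 g
% yield = 1470 / 1706 × 100 = 86.17 %

86.2 %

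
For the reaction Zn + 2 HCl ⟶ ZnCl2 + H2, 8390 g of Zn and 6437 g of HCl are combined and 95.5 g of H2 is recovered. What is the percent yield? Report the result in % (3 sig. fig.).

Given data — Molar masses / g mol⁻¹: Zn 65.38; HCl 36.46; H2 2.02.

n(Zn) = 8390 / 65.38 = 128.3 mol
n(HCl) = 6437 / 36.46 = 176.5 mol
n/ν for Zn = 128.3/1 = 128.3
n/ν for HCl = 176.5/2 = 88.25
Smallest n/ν is HCl → limiting reagent.
theoretical n(H2) = (1/2) × 176.5 = 88.25 mol → 178.3 g
% yield = 95.5 / 178.3 × 100 = 53.56 %

53.6 %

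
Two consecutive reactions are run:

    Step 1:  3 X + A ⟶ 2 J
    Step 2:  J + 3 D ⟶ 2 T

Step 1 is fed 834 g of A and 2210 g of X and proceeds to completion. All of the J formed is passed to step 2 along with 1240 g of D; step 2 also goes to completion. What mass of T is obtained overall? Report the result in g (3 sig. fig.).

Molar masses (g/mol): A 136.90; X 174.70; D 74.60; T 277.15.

3070 g

Step 1:
n(A) = 834.0 / 136.90 = 6.092 mol
n(X) = 2210 / 174.70 = 12.65 mol
n/ν for A = 6.092/1 = 6.092
n/ν for X = 12.65/3 = 4.217
Smallest n/ν is X → limiting reagent.
n(J) produced = (2/3) × 12.65 = 8.433 mol
Step 2:
n(J) available = 8.433 mol
n(D) = 1240 / 74.60 = 16.62 mol
n/ν for J = 8.433/1 = 8.433
n/ν for D = 16.62/3 = 5.540
Smallest n/ν is D → limiting reagent.
n(T) = (2/3) × 16.62 = 11.08 mol
mass = 11.08 × 277.15 = 3071 g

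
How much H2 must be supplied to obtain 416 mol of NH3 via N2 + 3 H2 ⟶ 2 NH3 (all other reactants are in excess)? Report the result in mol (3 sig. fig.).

n(NH3) = 416.0 mol
n(H2) = (3/2) × 416.0 = 624.0 mol

624 mol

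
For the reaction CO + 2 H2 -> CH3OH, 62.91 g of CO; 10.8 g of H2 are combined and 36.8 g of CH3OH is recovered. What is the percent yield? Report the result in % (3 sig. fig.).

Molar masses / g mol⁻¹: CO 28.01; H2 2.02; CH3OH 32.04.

51.1 %

n(CO) = 62.91 / 28.01 = 2.246 mol
n(H2) = 10.80 / 2.02 = 5.347 mol
n/ν → CO: 2.246, H2: 2.674; CO is limiting.
theoretical n(CH3OH) = (1/1) × 2.246 = 2.246 mol → 71.96 g
% yield = 36.8 / 71.96 × 100 = 51.14 %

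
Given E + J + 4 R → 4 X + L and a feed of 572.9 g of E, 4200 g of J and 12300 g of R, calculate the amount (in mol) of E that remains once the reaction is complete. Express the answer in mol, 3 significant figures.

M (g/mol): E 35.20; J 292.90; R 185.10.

1.94 mol

n(E) = 572.9 / 35.20 = 16.28 mol
n(J) = 4200 / 292.90 = 14.34 mol
n(R) = 12300 / 185.10 = 66.45 mol
n/ν → E: 16.28, J: 14.34, R: 16.61; J is limiting.
E consumed = (1/1) × 14.34 = 14.34 mol
E remaining = 16.28 − 14.34 = 1.940 mol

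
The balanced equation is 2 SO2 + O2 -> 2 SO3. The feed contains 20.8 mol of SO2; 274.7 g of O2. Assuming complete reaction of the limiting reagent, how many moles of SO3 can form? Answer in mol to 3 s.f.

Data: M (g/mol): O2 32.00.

17.2 mol

n(SO2) = 20.80 mol
n(O2) = 274.7 / 32.00 = 8.584 mol
n/ν for SO2 = 20.80/2 = 10.40
n/ν for O2 = 8.584/1 = 8.584
Smallest n/ν is O2 → limiting reagent.
n(SO3) = (2/1) × 8.584 = 17.17 mol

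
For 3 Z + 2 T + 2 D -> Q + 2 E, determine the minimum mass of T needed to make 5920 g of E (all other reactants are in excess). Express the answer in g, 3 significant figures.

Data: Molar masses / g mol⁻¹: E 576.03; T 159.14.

1640 g

n(E) = 5920 / 576.03 = 10.28 mol
n(T) = (2/2) × 10.28 = 10.28 mol
mass = 10.28 × 159.14 = 1636 g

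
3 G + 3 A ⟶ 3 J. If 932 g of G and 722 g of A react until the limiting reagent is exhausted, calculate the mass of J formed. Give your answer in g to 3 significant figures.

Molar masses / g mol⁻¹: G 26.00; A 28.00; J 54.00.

1390 g

n(G) = 932.0 / 26.00 = 35.85 mol
n(A) = 722.0 / 28.00 = 25.79 mol
n/ν → G: 11.95, A: 8.597; A is limiting.
n(J) = (3/3) × 25.79 = 25.79 mol
mass = 25.79 × 54.00 = 1393 g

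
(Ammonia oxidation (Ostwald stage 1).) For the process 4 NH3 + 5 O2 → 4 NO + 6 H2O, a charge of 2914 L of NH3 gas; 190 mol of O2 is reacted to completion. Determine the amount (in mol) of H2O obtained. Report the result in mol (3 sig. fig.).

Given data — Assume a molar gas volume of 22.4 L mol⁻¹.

n(NH3) = 2914 / 22.4 = 130.1 mol
n(O2) = 190.0 mol
n/ν for NH3 = 130.1/4 = 32.53
n/ν for O2 = 190.0/5 = 38.00
Smallest n/ν is NH3 → limiting reagent.
n(H2O) = (6/4) × 130.1 = 195.2 mol

195 mol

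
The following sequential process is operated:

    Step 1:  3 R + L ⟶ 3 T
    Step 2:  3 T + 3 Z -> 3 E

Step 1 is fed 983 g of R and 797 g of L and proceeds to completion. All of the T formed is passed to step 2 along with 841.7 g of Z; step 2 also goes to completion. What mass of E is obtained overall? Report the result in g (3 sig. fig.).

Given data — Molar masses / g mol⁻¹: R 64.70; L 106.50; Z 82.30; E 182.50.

1870 g

Step 1:
n(R) = 983.0 / 64.70 = 15.19 mol
n(L) = 797.0 / 106.50 = 7.484 mol
n/ν → R: 5.063, L: 7.484; R is limiting.
n(T) produced = (3/3) × 15.19 = 15.19 mol
Step 2:
n(T) available = 15.19 mol
n(Z) = 841.7 / 82.30 = 10.23 mol
n/ν → T: 5.063, Z: 3.410; Z is limiting.
n(E) = (3/3) × 10.23 = 10.23 mol
mass = 10.23 × 182.50 = 1867 g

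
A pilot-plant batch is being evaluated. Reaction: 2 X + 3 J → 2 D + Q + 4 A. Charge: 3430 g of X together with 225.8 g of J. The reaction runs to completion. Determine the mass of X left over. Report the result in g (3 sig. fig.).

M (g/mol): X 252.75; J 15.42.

963 g

n(X) = 3430 / 252.75 = 13.57 mol
n(J) = 225.8 / 15.42 = 14.64 mol
n/ν for X = 13.57/2 = 6.785
n/ν for J = 14.64/3 = 4.880
Smallest n/ν is J → limiting reagent.
X consumed = (2/3) × 14.64 = 9.760 mol
X remaining = 13.57 − 9.760 = 3.810 mol
mass = 3.810 × 252.75 = 963.0 g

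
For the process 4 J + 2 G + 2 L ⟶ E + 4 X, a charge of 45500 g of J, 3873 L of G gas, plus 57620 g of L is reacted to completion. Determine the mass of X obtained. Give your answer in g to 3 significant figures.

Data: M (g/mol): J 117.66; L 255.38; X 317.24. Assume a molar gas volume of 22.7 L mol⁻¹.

n(J) = 45500 / 117.66 = 386.7 mol
n(G) = 3873 / 22.7 = 170.6 mol
n(L) = 57620 / 255.38 = 225.6 mol
n/ν → J: 96.68, G: 85.30, L: 112.8; G is limiting.
n(X) = (4/2) × 170.6 = 341.2 mol
mass = 341.2 × 317.24 = 108200 g

108000 g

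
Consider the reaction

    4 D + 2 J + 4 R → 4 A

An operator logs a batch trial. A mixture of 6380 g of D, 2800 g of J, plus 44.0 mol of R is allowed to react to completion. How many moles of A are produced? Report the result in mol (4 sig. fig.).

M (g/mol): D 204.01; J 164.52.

31.27 mol

n(D) = 6380 / 204.01 = 31.27 mol
n(J) = 2800 / 164.52 = 17.02 mol
n(R) = 44.00 mol
n/ν for D = 31.27/4 = 7.818
n/ν for J = 17.02/2 = 8.510
n/ν for R = 44.00/4 = 11.00
Smallest n/ν is D → limiting reagent.
n(A) = (4/4) × 31.27 = 31.27 mol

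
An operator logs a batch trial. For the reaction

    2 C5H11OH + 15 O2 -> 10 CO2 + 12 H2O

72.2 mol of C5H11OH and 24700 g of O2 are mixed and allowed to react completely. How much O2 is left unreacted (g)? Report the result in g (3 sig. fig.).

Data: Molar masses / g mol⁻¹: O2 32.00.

n(C5H11OH) = 72.20 mol
n(O2) = 24700 / 32.00 = 771.9 mol
n/ν for C5H11OH = 72.20/2 = 36.10
n/ν for O2 = 771.9/15 = 51.46
Smallest n/ν is C5H11OH → limiting reagent.
O2 consumed = (15/2) × 72.20 = 541.5 mol
O2 remaining = 771.9 − 541.5 = 230.4 mol
mass = 230.4 × 32.00 = 7373 g

7370 g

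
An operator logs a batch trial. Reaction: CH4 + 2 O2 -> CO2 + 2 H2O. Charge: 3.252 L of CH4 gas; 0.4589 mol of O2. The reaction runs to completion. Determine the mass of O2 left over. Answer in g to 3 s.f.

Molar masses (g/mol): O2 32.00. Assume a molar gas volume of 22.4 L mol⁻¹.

n(CH4) = 3.252 / 22.4 = 0.1452 mol
n(O2) = 0.4589 mol
n/ν for CH4 = 0.1452/1 = 0.1452
n/ν for O2 = 0.4589/2 = 0.2295
Smallest n/ν is CH4 → limiting reagent.
O2 consumed = (2/1) × 0.1452 = 0.2904 mol
O2 remaining = 0.4589 − 0.2904 = 0.1685 mol
mass = 0.1685 × 32.00 = 5.392 g

5.39 g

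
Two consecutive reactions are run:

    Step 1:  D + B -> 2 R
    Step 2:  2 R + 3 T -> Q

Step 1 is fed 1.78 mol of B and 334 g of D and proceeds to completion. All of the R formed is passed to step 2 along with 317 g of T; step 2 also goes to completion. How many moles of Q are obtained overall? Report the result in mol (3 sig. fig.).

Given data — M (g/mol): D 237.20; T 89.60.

1.18 mol

Step 1:
n(B) = 1.780 mol
n(D) = 334.0 / 237.20 = 1.408 mol
n/ν for B = 1.780/1 = 1.780
n/ν for D = 1.408/1 = 1.408
Smallest n/ν is D → limiting reagent.
n(R) produced = (2/1) × 1.408 = 2.816 mol
Step 2:
n(R) available = 2.816 mol
n(T) = 317.0 / 89.60 = 3.538 mol
n/ν for R = 2.816/2 = 1.408
n/ν for T = 3.538/3 = 1.179
Smallest n/ν is T → limiting reagent.
n(Q) = (1/3) × 3.538 = 1.179 mol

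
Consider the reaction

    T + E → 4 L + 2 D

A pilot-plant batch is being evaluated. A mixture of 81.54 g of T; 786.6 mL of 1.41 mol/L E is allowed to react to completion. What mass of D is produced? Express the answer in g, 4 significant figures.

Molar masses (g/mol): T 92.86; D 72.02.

n(T) = 81.54 / 92.86 = 0.8781 mol
n(E) = 1.41 × 786.6/1000 = 1.109 mol
n/ν → T: 0.8781, E: 1.109; T is limiting.
n(D) = (2/1) × 0.8781 = 1.756 mol
mass = 1.756 × 72.02 = 126.5 g

126.5 g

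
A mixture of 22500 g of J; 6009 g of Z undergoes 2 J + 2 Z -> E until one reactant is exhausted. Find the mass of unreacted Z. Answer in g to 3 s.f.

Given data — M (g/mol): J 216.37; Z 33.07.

2570 g

n(J) = 22500 / 216.37 = 104.0 mol
n(Z) = 6009 / 33.07 = 181.7 mol
n/ν for J = 104.0/2 = 52.00
n/ν for Z = 181.7/2 = 90.85
Smallest n/ν is J → limiting reagent.
Z consumed = (2/2) × 104.0 = 104.0 mol
Z remaining = 181.7 − 104.0 = 77.70 mol
mass = 77.70 × 33.07 = 2570 g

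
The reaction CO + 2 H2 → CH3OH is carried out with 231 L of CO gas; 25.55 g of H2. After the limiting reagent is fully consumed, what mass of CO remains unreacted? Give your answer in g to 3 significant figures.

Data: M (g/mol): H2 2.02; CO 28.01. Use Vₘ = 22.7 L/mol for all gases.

108 g

n(CO) = 231.0 / 22.7 = 10.18 mol
n(H2) = 25.55 / 2.02 = 12.65 mol
n/ν for CO = 10.18/1 = 10.18
n/ν for H2 = 12.65/2 = 6.325
Smallest n/ν is H2 → limiting reagent.
CO consumed = (1/2) × 12.65 = 6.325 mol
CO remaining = 10.18 − 6.325 = 3.855 mol
mass = 3.855 × 28.01 = 108.0 g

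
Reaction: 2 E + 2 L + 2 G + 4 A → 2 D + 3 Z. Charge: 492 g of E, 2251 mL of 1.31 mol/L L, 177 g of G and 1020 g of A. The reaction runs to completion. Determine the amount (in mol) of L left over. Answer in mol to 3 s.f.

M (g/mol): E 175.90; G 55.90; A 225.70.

0.689 mol

n(E) = 492.0 / 175.90 = 2.797 mol
n(L) = 1.31 × 2251/1000 = 2.949 mol
n(G) = 177.0 / 55.90 = 3.166 mol
n(A) = 1020 / 225.70 = 4.519 mol
n/ν for E = 2.797/2 = 1.399
n/ν for L = 2.949/2 = 1.475
n/ν for G = 3.166/2 = 1.583
n/ν for A = 4.519/4 = 1.130
Smallest n/ν is A → limiting reagent.
L consumed = (2/4) × 4.519 = 2.260 mol
L remaining = 2.949 − 2.260 = 0.6890 mol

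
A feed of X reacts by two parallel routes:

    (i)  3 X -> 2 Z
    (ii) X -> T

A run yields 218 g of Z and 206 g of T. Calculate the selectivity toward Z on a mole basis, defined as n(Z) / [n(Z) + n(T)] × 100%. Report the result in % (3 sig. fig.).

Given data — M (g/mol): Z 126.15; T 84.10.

n(Z) = 218 / 126.15 = 1.728 mol
n(T) = 206 / 84.10 = 2.449 mol
selectivity = 1.728/(1.728+2.449) × 100 = 41.37 %

41.4 %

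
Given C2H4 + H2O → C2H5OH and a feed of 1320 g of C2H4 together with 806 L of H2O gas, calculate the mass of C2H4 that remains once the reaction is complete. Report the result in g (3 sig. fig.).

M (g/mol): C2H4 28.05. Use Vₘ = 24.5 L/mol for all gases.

397 g

n(C2H4) = 1320 / 28.05 = 47.06 mol
n(H2O) = 806.0 / 24.5 = 32.90 mol
n/ν for C2H4 = 47.06/1 = 47.06
n/ν for H2O = 32.90/1 = 32.90
Smallest n/ν is H2O → limiting reagent.
C2H4 consumed = (1/1) × 32.90 = 32.90 mol
C2H4 remaining = 47.06 − 32.90 = 14.16 mol
mass = 14.16 × 28.05 = 397.2 g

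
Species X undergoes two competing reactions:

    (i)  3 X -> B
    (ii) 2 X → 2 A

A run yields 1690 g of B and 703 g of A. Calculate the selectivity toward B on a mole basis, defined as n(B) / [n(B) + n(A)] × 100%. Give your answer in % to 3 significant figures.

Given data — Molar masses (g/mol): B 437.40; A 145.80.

44.5 %

n(B) = 1690 / 437.40 = 3.864 mol
n(A) = 703 / 145.80 = 4.822 mol
selectivity = 3.864/(3.864+4.822) × 100 = 44.49 %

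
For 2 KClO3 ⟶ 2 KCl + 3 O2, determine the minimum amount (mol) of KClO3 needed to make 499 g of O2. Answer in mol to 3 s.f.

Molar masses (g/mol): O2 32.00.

10.4 mol

n(O2) = 499 / 32.00 = 15.59 mol
n(KClO3) = (2/3) × 15.59 = 10.39 mol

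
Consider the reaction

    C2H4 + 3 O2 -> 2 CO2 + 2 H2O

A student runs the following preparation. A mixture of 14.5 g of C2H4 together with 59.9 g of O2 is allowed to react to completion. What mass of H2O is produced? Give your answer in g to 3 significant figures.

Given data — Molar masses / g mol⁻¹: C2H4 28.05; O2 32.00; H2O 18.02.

n(C2H4) = 14.50 / 28.05 = 0.5169 mol
n(O2) = 59.90 / 32.00 = 1.872 mol
n/ν for C2H4 = 0.5169/1 = 0.5169
n/ν for O2 = 1.872/3 = 0.6240
Smallest n/ν is C2H4 → limiting reagent.
n(H2O) = (2/1) × 0.5169 = 1.034 mol
mass = 1.034 × 18.02 = 18.63 g

18.6 g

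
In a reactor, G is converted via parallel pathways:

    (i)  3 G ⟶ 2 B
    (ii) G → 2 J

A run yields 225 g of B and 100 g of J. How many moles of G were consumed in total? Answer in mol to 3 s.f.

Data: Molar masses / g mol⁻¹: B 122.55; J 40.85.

3.98 mol

n(B) = 225 / 122.55 = 1.836 mol
n(J) = 100 / 40.85 = 2.448 mol
n(G) via (i) = (3/2)×1.836 = 2.754 mol
n(G) via (ii) = (1/2)×2.448 = 1.224 mol
total n(G) = 2.754 + 1.224 = 3.978 mol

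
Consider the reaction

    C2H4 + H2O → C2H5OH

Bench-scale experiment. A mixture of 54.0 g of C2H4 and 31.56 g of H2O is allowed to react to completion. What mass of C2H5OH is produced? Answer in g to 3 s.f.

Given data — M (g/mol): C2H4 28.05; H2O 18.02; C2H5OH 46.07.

n(C2H4) = 54.00 / 28.05 = 1.925 mol
n(H2O) = 31.56 / 18.02 = 1.751 mol
n/ν → C2H4: 1.925, H2O: 1.751; H2O is limiting.
n(C2H5OH) = (1/1) × 1.751 = 1.751 mol
mass = 1.751 × 46.07 = 80.67 g

80.7 g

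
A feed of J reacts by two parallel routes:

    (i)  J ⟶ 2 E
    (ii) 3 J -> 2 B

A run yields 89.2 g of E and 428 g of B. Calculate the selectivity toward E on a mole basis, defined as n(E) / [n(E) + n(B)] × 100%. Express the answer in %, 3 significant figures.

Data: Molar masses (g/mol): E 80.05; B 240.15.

38.5 %

n(E) = 89.2 / 80.05 = 1.114 mol
n(B) = 428 / 240.15 = 1.782 mol
selectivity = 1.114/(1.114+1.782) × 100 = 38.47 %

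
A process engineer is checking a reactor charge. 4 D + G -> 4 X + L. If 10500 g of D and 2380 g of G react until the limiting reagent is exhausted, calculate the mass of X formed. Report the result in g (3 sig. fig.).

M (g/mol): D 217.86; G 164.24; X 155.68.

n(D) = 10500 / 217.86 = 48.20 mol
n(G) = 2380 / 164.24 = 14.49 mol
n/ν for D = 48.20/4 = 12.05
n/ν for G = 14.49/1 = 14.49
Smallest n/ν is D → limiting reagent.
n(X) = (4/4) × 48.20 = 48.20 mol
mass = 48.20 × 155.68 = 7504 g

7500 g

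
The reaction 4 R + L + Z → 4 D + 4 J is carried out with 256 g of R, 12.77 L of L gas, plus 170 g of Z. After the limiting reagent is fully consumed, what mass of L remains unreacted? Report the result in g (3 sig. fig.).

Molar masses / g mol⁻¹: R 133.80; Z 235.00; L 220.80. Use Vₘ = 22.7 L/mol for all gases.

n(R) = 256.0 / 133.80 = 1.913 mol
n(L) = 12.77 / 22.7 = 0.5626 mol
n(Z) = 170.0 / 235.00 = 0.7234 mol
n/ν → R: 0.4783, L: 0.5626, Z: 0.7234; R is limiting.
L consumed = (1/4) × 1.913 = 0.4783 mol
L remaining = 0.5626 − 0.4783 = 0.08430 mol
mass = 0.08430 × 220.80 = 18.61 g

18.6 g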